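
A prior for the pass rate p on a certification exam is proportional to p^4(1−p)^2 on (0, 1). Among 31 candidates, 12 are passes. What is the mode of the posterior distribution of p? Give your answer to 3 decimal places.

p̂_MAP = 0.432

The prior density ∝ p^4(1−p)^2 is the kernel of Beta(5, 3).
Data: 12 successes in 31 trials. The binomial likelihood contributes p^12(1−p)^19, so the posterior is Beta(5+12, 3+19) = Beta(17, 22).
For Beta(a, b) with a, b > 1 the mode is (a−1)/(a+b−2) = 16/37 ≈ 0.432.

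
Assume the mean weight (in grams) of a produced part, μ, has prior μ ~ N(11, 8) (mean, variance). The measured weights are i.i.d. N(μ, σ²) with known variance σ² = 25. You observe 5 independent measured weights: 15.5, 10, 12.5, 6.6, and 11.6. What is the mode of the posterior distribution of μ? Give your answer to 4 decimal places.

n = 5; x̄ = (15.5 + 10 + 12.5 + 6.6 + 11.6)/5 = 56.2/5 = 11.24.
For a Normal prior and Normal likelihood with known variance, the posterior is Normal; its mode equals its mean, the precision-weighted average.
Prior precision 1/σ₀² = 1/8 = 0.125; data precision n/σ² = 5/25 = 0.2.
μ̂ = (0.125·11 + 0.2·11.24) / (0.125 + 0.2) = 3.623/0.325 = 3623/325 ≈ 11.1477.

μ̂_MAP = 11.1477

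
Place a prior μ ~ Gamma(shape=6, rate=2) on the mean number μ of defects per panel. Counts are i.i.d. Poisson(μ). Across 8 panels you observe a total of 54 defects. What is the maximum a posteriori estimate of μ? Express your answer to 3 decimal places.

μ̂_MAP = 5.900

Σxᵢ = 54, n = 8.
Posterior ∝ μ^5e^(−2μ) · μ^54e^(−8μ) = μ^59e^(−10μ), i.e. Gamma(shape=60, rate=10).
The mode of a Gamma(a, b) with a ≥ 1 (shape–rate) is (a−1)/b = 59/10 ≈ 5.900.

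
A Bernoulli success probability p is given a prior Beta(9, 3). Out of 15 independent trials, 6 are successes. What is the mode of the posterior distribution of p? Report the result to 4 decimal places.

p̂_MAP = 0.5600

Prior: Beta(9, 3).
Data: 6 successes in 15 trials. The binomial likelihood contributes p^6(1−p)^9, so the posterior is Beta(9+6, 3+9) = Beta(15, 12).
For Beta(a, b) with a, b > 1 the mode is (a−1)/(a+b−2) = 14/25 ≈ 0.5600.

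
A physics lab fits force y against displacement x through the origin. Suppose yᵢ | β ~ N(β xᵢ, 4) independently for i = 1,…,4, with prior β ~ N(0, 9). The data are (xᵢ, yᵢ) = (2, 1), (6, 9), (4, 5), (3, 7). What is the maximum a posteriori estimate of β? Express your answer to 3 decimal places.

log p(β | y) = −Σ(yᵢ − βxᵢ)²/(2·4) − β²/(2·9) + const.
Setting the derivative to zero: Σxᵢ(yᵢ − βxᵢ)/4 − β/9 = 0, so β = Σxᵢyᵢ / (Σxᵢ² + σ²/τ²).
Σxᵢyᵢ = 2·1 + 6·9 + 4·5 + 3·7 = 97; Σxᵢ² = 65; σ²/τ² = 4/9.
β̂_MAP = 97 / (65 + 4/9) = 97/(589/9) = 873/589 ≈ 1.482.

β̂_MAP = 1.482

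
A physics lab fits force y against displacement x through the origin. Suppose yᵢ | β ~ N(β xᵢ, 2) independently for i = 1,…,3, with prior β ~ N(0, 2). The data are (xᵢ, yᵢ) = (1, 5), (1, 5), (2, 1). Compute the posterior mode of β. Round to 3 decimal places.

log p(β | y) = −Σ(yᵢ − βxᵢ)²/(2·2) − β²/(2·2) + const.
Setting the derivative to zero: Σxᵢ(yᵢ − βxᵢ)/2 − β/2 = 0, so β = Σxᵢyᵢ / (Σxᵢ² + σ²/τ²).
Σxᵢyᵢ = 1·5 + 1·5 + 2·1 = 12; Σxᵢ² = 6; σ²/τ² = 1.
β̂_MAP = 12 / (6 + 1) = 12/7 ≈ 1.714.

β̂_MAP = 1.714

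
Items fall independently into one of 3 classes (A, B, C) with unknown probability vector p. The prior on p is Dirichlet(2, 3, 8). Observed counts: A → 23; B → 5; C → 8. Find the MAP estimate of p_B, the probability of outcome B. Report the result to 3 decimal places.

The posterior is Dirichlet(αᵢ + nᵢ) = Dirichlet(25, 8, 16).
For a Dirichlet(a₁,…,a_K) with all aᵢ > 1, the mode has j-th component (aⱼ − 1)/(Σaᵢ − K).
Here Σaᵢ = 49 and K = 3, so p_B = (8 − 1)/(49 − 3) = 7/46 ≈ 0.152.

MAP estimate of p_B = 0.152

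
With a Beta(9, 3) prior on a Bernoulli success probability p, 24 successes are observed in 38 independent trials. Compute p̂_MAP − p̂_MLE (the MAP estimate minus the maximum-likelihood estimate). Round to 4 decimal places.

MAP − MLE = 0.0351

Posterior is Beta(33, 17); MAP = (33−1)/(50−2) = 32/48 ≈ 0.66667.
MLE ignores the prior: p̂_MLE = k/n = 24/38 ≈ 0.63158.
Difference = 32/48 − 24/38 = 2/57 ≈ 0.0351.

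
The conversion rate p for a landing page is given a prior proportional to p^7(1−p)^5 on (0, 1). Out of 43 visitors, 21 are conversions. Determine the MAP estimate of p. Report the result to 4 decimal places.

The prior density ∝ p^7(1−p)^5 is the kernel of Beta(8, 6).
Data: 21 successes in 43 trials. The binomial likelihood contributes p^21(1−p)^22, so the posterior is Beta(8+21, 6+22) = Beta(29, 28).
For Beta(a, b) with a, b > 1 the mode is (a−1)/(a+b−2) = 28/55 ≈ 0.5091.

p̂_MAP = 0.5091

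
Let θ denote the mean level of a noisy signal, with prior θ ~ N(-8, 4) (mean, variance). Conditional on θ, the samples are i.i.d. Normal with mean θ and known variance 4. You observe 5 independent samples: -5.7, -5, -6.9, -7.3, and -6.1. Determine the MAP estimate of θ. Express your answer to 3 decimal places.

n = 5; x̄ = ((-5.7) + (-5) + (-6.9) + (-7.3) + (-6.1))/5 = -31/5 = -6.2.
For a Normal prior and Normal likelihood with known variance, the posterior is Normal; its mode equals its mean, the precision-weighted average.
Prior precision 1/σ₀² = 1/4 = 0.25; data precision n/σ² = 5/4 = 1.25.
θ̂ = (0.25·(-8) + 1.25·(-6.2)) / (0.25 + 1.25) = (-9.75)/1.5 = -6.500.

θ̂_MAP = -6.500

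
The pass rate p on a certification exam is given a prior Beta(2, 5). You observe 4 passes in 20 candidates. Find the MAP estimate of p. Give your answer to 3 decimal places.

p̂_MAP = 0.200

Prior: Beta(2, 5).
Data: 4 successes in 20 trials. The binomial likelihood contributes p^4(1−p)^16, so the posterior is Beta(2+4, 5+16) = Beta(6, 21).
For Beta(a, b) with a, b > 1 the mode is (a−1)/(a+b−2) = 5/25 ≈ 0.200.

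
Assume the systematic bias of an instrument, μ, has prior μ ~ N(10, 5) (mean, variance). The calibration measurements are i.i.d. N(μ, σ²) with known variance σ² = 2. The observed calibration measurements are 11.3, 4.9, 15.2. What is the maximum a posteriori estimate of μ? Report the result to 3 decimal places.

μ̂_MAP = 10.412

n = 3; x̄ = (11.3 + 4.9 + 15.2)/3 = 31.4/3 = 157/15 ≈ 10.4667.
For a Normal prior and Normal likelihood with known variance, the posterior is Normal; its mode equals its mean, the precision-weighted average.
Prior precision 1/σ₀² = 1/5 = 0.2; data precision n/σ² = 3/2 = 1.5.
μ̂ = (0.2·10 + 1.5·(157/15)) / (0.2 + 1.5) = 17.7/1.7 = 177/17 ≈ 10.412.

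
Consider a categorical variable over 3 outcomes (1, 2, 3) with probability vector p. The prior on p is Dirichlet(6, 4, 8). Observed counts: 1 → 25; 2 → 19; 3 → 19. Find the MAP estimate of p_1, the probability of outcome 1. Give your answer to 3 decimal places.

MAP estimate: 0.385

The posterior is Dirichlet(αᵢ + nᵢ) = Dirichlet(31, 23, 27).
For a Dirichlet(a₁,…,a_K) with all aᵢ > 1, the mode has j-th component (aⱼ − 1)/(Σaᵢ − K).
Here Σaᵢ = 81 and K = 3, so p_1 = (31 − 1)/(81 − 3) = 30/78 ≈ 0.385.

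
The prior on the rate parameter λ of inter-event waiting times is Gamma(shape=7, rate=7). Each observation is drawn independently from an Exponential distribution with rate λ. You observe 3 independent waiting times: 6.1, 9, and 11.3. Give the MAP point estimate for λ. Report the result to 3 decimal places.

λ̂_MAP = 0.269

The Exponential(rate=λ) likelihood is ∝ λ^n e^(−λΣtᵢ). Here n = 3 and Σtᵢ = 6.1 + 9 + 11.3 = 26.4.
Posterior ∝ λ^6e^(−7λ) · λ^3e^(−26.4λ) = λ^9e^(−33.4λ), i.e. Gamma(10, 33.4).
Mode = (a−1)/b = 9/33.4 ≈ 0.269.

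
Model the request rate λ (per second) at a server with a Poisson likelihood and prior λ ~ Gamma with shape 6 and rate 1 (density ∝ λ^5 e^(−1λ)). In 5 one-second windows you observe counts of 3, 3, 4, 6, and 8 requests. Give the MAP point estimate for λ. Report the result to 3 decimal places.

Σxᵢ = 3+3+4+6+8 = 24, with n = 5.
Posterior ∝ λ^5e^(−1λ) · λ^24e^(−5λ) = λ^29e^(−6λ), i.e. Gamma(shape=30, rate=6).
The mode of a Gamma(a, b) with a ≥ 1 (shape–rate) is (a−1)/b = 29/6 ≈ 4.833.

λ̂_MAP = 4.833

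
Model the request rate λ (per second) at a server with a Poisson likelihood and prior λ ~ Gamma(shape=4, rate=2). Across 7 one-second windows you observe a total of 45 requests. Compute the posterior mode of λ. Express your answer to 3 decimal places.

λ̂_MAP = 5.333

Σxᵢ = 45, n = 7.
Posterior ∝ λ^3e^(−2λ) · λ^45e^(−7λ) = λ^48e^(−9λ), i.e. Gamma(shape=49, rate=9).
The mode of a Gamma(a, b) with a ≥ 1 (shape–rate) is (a−1)/b = 48/9 ≈ 5.333.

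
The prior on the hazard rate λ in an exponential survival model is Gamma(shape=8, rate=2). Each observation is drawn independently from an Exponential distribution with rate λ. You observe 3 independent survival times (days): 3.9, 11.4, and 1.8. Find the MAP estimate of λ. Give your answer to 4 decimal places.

The Exponential(rate=λ) likelihood is ∝ λ^n e^(−λΣtᵢ). Here n = 3 and Σtᵢ = 3.9 + 11.4 + 1.8 = 17.1.
Posterior ∝ λ^7e^(−2λ) · λ^3e^(−17.1λ) = λ^10e^(−19.1λ), i.e. Gamma(11, 19.1).
Mode = (a−1)/b = 10/19.1 ≈ 0.5236.

λ̂_MAP = 0.5236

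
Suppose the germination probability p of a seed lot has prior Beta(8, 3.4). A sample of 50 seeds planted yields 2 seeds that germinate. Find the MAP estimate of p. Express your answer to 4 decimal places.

Prior: Beta(8, 3.4).
Data: 2 successes in 50 trials. The binomial likelihood contributes p^2(1−p)^48, so the posterior is Beta(8+2, 3.4+48) = Beta(10, 51.4).
For Beta(a, b) with a, b > 1 the mode is (a−1)/(a+b−2) = 9/59.4 ≈ 0.1515.

p̂_MAP = 0.1515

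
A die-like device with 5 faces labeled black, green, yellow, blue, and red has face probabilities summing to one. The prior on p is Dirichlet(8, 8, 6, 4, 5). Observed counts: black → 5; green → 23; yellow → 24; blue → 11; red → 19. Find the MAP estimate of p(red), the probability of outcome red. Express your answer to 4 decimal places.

MAP estimate of p(red) = 0.2130

The posterior is Dirichlet(αᵢ + nᵢ) = Dirichlet(13, 31, 30, 15, 24).
For a Dirichlet(a₁,…,a_K) with all aᵢ > 1, the mode has j-th component (aⱼ − 1)/(Σaᵢ − K).
Here Σaᵢ = 113 and K = 5, so p(red) = (24 − 1)/(113 − 5) = 23/108 ≈ 0.2130.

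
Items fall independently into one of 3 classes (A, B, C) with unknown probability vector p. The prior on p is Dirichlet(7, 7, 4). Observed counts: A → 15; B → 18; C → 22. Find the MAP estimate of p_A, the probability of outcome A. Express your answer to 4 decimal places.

The posterior is Dirichlet(αᵢ + nᵢ) = Dirichlet(22, 25, 26).
For a Dirichlet(a₁,…,a_K) with all aᵢ > 1, the mode has j-th component (aⱼ − 1)/(Σaᵢ − K).
Here Σaᵢ = 73 and K = 3, so p_A = (22 − 1)/(73 − 3) = 21/70 ≈ 0.3000.

MAP estimate of p_A = 0.3000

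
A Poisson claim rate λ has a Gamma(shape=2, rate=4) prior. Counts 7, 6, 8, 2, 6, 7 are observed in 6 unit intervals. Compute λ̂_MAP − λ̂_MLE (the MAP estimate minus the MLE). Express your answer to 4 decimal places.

MAP − MLE = -2.3000

Σxᵢ = 36. Posterior is Gamma(38, 10); MAP = (38−1)/10 = 37/10 ≈ 3.70000.
MLE = x̄ = 36/6 ≈ 6.00000.
Difference = 37/10 − 36/6 = -23/10 ≈ -2.3000.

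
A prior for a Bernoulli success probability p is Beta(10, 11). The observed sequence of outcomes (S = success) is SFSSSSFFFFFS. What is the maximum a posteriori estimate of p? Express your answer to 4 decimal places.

Prior: Beta(10, 11).
Data: 6 successes in 12 trials (from the sequence). The binomial likelihood contributes p^6(1−p)^6, so the posterior is Beta(10+6, 11+6) = Beta(16, 17).
For Beta(a, b) with a, b > 1 the mode is (a−1)/(a+b−2) = 15/31 ≈ 0.4839.

p̂_MAP = 0.4839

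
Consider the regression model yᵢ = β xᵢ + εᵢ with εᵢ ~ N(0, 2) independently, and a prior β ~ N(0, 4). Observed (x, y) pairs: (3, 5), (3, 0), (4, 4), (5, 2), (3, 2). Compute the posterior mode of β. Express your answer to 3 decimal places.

log p(β | y) = −Σ(yᵢ − βxᵢ)²/(2·2) − β²/(2·4) + const.
Setting the derivative to zero: Σxᵢ(yᵢ − βxᵢ)/2 − β/4 = 0, so β = Σxᵢyᵢ / (Σxᵢ² + σ²/τ²).
Σxᵢyᵢ = 3·5 + 3·0 + 4·4 + 5·2 + 3·2 = 47; Σxᵢ² = 68; σ²/τ² = 0.5.
β̂_MAP = 47 / (68 + 0.5) = 47/68.5 ≈ 0.686.

β̂_MAP = 0.686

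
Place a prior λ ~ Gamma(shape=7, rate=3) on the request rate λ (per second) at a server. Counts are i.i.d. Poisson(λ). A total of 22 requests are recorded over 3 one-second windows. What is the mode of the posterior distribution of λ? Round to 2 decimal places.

Σxᵢ = 22, n = 3.
Posterior ∝ λ^6e^(−3λ) · λ^22e^(−3λ) = λ^28e^(−6λ), i.e. Gamma(shape=29, rate=6).
The mode of a Gamma(a, b) with a ≥ 1 (shape–rate) is (a−1)/b = 28/6 ≈ 4.67.

λ̂_MAP = 4.67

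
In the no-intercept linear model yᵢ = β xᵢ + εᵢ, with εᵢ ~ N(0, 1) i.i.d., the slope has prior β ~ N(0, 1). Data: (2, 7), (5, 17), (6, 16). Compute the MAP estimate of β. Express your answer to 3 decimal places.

log p(β | y) = −Σ(yᵢ − βxᵢ)²/(2·1) − β²/(2·1) + const.
Setting the derivative to zero: Σxᵢ(yᵢ − βxᵢ)/1 − β/1 = 0, so β = Σxᵢyᵢ / (Σxᵢ² + σ²/τ²).
Σxᵢyᵢ = 2·7 + 5·17 + 6·16 = 195; Σxᵢ² = 65; σ²/τ² = 1.
β̂_MAP = 195 / (65 + 1) = 195/66 ≈ 2.955.

β̂_MAP = 2.955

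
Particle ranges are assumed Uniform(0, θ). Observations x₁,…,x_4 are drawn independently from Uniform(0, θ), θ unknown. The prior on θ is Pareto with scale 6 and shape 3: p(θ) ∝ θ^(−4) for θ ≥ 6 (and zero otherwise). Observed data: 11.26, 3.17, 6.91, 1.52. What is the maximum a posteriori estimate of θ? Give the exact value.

θ̂_MAP = 11.26

The Uniform(0, θ) likelihood is θ^(−n) for θ ≥ max(xᵢ), zero otherwise. Here max(xᵢ) = 11.26.
Posterior ∝ θ^(−4) · θ^(−4) = θ^(−8) on θ ≥ max(6, 11.26) = 11.26.
This density is strictly decreasing in θ, so the posterior mode lies at the lower boundary of the support.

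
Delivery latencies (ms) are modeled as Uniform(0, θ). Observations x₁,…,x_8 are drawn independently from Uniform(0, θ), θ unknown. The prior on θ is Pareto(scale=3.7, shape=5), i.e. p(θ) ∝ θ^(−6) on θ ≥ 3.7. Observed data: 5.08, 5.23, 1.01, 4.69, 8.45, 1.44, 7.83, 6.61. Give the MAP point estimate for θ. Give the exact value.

θ̂_MAP = 8.45

The Uniform(0, θ) likelihood is θ^(−n) for θ ≥ max(xᵢ), zero otherwise. Here max(xᵢ) = 8.45.
Posterior ∝ θ^(−6) · θ^(−8) = θ^(−14) on θ ≥ max(3.7, 8.45) = 8.45.
This density is strictly decreasing in θ, so the posterior mode lies at the lower boundary of the support.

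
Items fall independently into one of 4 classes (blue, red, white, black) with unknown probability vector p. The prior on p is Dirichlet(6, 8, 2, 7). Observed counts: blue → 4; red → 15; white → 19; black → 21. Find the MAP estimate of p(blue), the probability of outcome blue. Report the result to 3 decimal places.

MAP estimate of p(blue) = 0.115

The posterior is Dirichlet(αᵢ + nᵢ) = Dirichlet(10, 23, 21, 28).
For a Dirichlet(a₁,…,a_K) with all aᵢ > 1, the mode has j-th component (aⱼ − 1)/(Σaᵢ − K).
Here Σaᵢ = 82 and K = 4, so p(blue) = (10 − 1)/(82 − 4) = 9/78 ≈ 0.115.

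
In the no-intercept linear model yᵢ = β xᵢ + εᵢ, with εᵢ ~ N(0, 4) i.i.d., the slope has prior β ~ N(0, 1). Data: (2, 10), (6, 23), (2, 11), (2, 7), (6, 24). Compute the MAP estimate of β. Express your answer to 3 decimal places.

log p(β | y) = −Σ(yᵢ − βxᵢ)²/(2·4) − β²/(2·1) + const.
Setting the derivative to zero: Σxᵢ(yᵢ − βxᵢ)/4 − β/1 = 0, so β = Σxᵢyᵢ / (Σxᵢ² + σ²/τ²).
Σxᵢyᵢ = 2·10 + 6·23 + 2·11 + 2·7 + 6·24 = 338; Σxᵢ² = 84; σ²/τ² = 4.
β̂_MAP = 338 / (84 + 4) = 338/88 ≈ 3.841.

β̂_MAP = 3.841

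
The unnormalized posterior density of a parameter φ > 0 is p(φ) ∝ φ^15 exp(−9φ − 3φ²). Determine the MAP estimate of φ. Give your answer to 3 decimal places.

φ̂_MAP = 1.000

ℓ'(φ) = 15/φ − 9 − 6φ. Setting this to zero and multiplying by φ: 6φ² + 9φ − 15 = 0.
φ = (−9 + √(9² + 4·6·15)) / (2·6) = (−9 + √441) / 12 = (−9 + 21)/12 = 1.
ℓ''(φ) = −15/φ² − 6 < 0, confirming a maximum.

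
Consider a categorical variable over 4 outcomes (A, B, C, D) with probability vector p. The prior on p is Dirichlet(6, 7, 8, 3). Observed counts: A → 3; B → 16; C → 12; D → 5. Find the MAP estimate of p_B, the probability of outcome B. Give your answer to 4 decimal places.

The posterior is Dirichlet(αᵢ + nᵢ) = Dirichlet(9, 23, 20, 8).
For a Dirichlet(a₁,…,a_K) with all aᵢ > 1, the mode has j-th component (aⱼ − 1)/(Σaᵢ − K).
Here Σaᵢ = 60 and K = 4, so p_B = (23 − 1)/(60 − 4) = 22/56 ≈ 0.3929.

MAP estimate of p_B = 0.3929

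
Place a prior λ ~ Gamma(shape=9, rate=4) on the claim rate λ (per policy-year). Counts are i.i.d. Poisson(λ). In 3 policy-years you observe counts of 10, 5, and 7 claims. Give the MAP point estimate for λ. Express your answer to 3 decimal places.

λ̂_MAP = 4.286

Σxᵢ = 10+5+7 = 22, with n = 3.
Posterior ∝ λ^8e^(−4λ) · λ^22e^(−3λ) = λ^30e^(−7λ), i.e. Gamma(shape=31, rate=7).
The mode of a Gamma(a, b) with a ≥ 1 (shape–rate) is (a−1)/b = 30/7 ≈ 4.286.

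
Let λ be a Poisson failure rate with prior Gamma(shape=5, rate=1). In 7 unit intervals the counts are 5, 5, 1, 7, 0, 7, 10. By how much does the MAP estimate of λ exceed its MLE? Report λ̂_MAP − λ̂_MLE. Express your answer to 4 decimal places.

Σxᵢ = 35. Posterior is Gamma(40, 8); MAP = (40−1)/8 = 39/8 ≈ 4.87500.
MLE = x̄ = 35/7 ≈ 5.00000.
Difference = 39/8 − 35/7 = -1/8 ≈ -0.1250.

MAP − MLE = -0.1250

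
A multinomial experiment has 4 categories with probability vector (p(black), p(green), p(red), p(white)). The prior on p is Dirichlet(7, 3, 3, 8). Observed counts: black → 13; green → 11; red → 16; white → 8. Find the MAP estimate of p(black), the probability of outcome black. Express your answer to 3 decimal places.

MAP estimate of p(black) = 0.292

The posterior is Dirichlet(αᵢ + nᵢ) = Dirichlet(20, 14, 19, 16).
For a Dirichlet(a₁,…,a_K) with all aᵢ > 1, the mode has j-th component (aⱼ − 1)/(Σaᵢ − K).
Here Σaᵢ = 69 and K = 4, so p(black) = (20 − 1)/(69 − 4) = 19/65 ≈ 0.292.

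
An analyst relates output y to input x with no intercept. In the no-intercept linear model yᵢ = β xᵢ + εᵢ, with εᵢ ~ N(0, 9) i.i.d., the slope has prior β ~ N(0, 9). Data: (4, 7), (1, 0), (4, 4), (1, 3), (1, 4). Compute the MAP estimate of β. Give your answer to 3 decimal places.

log p(β | y) = −Σ(yᵢ − βxᵢ)²/(2·9) − β²/(2·9) + const.
Setting the derivative to zero: Σxᵢ(yᵢ − βxᵢ)/9 − β/9 = 0, so β = Σxᵢyᵢ / (Σxᵢ² + σ²/τ²).
Σxᵢyᵢ = 4·7 + 1·0 + 4·4 + 1·3 + 1·4 = 51; Σxᵢ² = 35; σ²/τ² = 1.
β̂_MAP = 51 / (35 + 1) = 51/36 ≈ 1.417.

β̂_MAP = 1.417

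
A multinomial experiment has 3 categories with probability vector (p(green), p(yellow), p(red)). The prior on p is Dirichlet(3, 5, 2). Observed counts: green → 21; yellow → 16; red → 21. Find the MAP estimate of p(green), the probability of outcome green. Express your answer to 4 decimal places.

The posterior is Dirichlet(αᵢ + nᵢ) = Dirichlet(24, 21, 23).
For a Dirichlet(a₁,…,a_K) with all aᵢ > 1, the mode has j-th component (aⱼ − 1)/(Σaᵢ − K).
Here Σaᵢ = 68 and K = 3, so p(green) = (24 − 1)/(68 − 3) = 23/65 ≈ 0.3538.

MAP estimate of p(green) = 0.3538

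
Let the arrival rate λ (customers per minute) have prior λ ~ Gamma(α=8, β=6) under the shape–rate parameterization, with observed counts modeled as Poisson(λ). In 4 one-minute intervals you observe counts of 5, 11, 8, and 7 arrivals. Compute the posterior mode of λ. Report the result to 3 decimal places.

Σxᵢ = 5+11+8+7 = 31, with n = 4.
Posterior ∝ λ^7e^(−6λ) · λ^31e^(−4λ) = λ^38e^(−10λ), i.e. Gamma(shape=39, rate=10).
The mode of a Gamma(a, b) with a ≥ 1 (shape–rate) is (a−1)/b = 38/10 ≈ 3.800.

λ̂_MAP = 3.800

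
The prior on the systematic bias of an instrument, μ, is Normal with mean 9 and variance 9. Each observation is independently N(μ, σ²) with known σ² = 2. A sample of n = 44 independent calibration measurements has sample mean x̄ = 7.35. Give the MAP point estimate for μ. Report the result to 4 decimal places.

n = 44, x̄ = 7.35.
For a Normal prior and Normal likelihood with known variance, the posterior is Normal; its mode equals its mean, the precision-weighted average.
Prior precision 1/σ₀² = 1/9; data precision n/σ² = 44/2 = 22.
μ̂ = ((1/9)·9 + 22·7.35) / (1/9 + 22) = 162.7/(199/9) = 14643/1990 ≈ 7.3583.

μ̂_MAP = 7.3583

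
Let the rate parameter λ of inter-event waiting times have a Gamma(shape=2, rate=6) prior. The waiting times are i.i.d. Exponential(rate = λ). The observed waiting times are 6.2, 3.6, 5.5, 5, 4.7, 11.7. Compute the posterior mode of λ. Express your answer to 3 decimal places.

The Exponential(rate=λ) likelihood is ∝ λ^n e^(−λΣtᵢ). Here n = 6 and Σtᵢ = 6.2 + 3.6 + 5.5 + 5 + 4.7 + 11.7 = 36.7.
Posterior ∝ λe^(−6λ) · λ^6e^(−36.7λ) = λ^7e^(−42.7λ), i.e. Gamma(8, 42.7).
Mode = (a−1)/b = 7/42.7 ≈ 0.164.

λ̂_MAP = 0.164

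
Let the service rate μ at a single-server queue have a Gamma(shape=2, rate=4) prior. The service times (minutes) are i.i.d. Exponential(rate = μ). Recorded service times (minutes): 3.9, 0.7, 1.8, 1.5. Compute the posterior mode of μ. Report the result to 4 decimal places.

μ̂_MAP = 0.4202

The Exponential(rate=μ) likelihood is ∝ μ^n e^(−μΣtᵢ). Here n = 4 and Σtᵢ = 3.9 + 0.7 + 1.8 + 1.5 = 7.9.
Posterior ∝ μe^(−4μ) · μ^4e^(−7.9μ) = μ^5e^(−11.9μ), i.e. Gamma(6, 11.9).
Mode = (a−1)/b = 5/11.9 ≈ 0.4202.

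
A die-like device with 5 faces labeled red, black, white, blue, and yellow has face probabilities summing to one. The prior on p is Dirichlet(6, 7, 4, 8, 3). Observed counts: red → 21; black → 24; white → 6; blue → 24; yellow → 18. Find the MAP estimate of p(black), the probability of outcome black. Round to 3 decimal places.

The posterior is Dirichlet(αᵢ + nᵢ) = Dirichlet(27, 31, 10, 32, 21).
For a Dirichlet(a₁,…,a_K) with all aᵢ > 1, the mode has j-th component (aⱼ − 1)/(Σaᵢ − K).
Here Σaᵢ = 121 and K = 5, so p(black) = (31 − 1)/(121 − 5) = 30/116 ≈ 0.259.

MAP estimate of p(black) = 0.259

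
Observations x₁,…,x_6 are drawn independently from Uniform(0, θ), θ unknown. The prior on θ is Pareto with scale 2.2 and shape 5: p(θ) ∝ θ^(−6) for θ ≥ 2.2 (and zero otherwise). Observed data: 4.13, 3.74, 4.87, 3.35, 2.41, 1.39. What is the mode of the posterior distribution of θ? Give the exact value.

The Uniform(0, θ) likelihood is θ^(−n) for θ ≥ max(xᵢ), zero otherwise. Here max(xᵢ) = 4.87.
Posterior ∝ θ^(−6) · θ^(−6) = θ^(−12) on θ ≥ max(2.2, 4.87) = 4.87.
This density is strictly decreasing in θ, so the posterior mode lies at the lower boundary of the support.

θ̂_MAP = 4.87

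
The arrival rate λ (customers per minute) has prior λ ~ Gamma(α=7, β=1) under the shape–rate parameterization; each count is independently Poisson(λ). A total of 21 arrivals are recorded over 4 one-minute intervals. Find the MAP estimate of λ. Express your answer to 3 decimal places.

Σxᵢ = 21, n = 4.
Posterior ∝ λ^6e^(−1λ) · λ^21e^(−4λ) = λ^27e^(−5λ), i.e. Gamma(shape=28, rate=5).
The mode of a Gamma(a, b) with a ≥ 1 (shape–rate) is (a−1)/b = 27/5 ≈ 5.400.

λ̂_MAP = 5.400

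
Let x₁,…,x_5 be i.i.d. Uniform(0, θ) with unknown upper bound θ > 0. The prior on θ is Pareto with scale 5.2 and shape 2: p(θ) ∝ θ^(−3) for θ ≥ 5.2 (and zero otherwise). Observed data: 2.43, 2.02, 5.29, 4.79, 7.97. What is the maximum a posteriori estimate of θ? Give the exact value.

The Uniform(0, θ) likelihood is θ^(−n) for θ ≥ max(xᵢ), zero otherwise. Here max(xᵢ) = 7.97.
Posterior ∝ θ^(−3) · θ^(−5) = θ^(−8) on θ ≥ max(5.2, 7.97) = 7.97.
This density is strictly decreasing in θ, so the posterior mode lies at the lower boundary of the support.

θ̂_MAP = 7.97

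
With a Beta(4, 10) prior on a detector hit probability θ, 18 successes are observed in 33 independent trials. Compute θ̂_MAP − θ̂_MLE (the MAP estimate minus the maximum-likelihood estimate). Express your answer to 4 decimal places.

Posterior is Beta(22, 25); MAP = (22−1)/(47−2) = 21/45 ≈ 0.46667.
MLE ignores the prior: θ̂_MLE = k/n = 18/33 ≈ 0.54545.
Difference = 21/45 − 18/33 = -13/165 ≈ -0.0788.

MAP − MLE = -0.0788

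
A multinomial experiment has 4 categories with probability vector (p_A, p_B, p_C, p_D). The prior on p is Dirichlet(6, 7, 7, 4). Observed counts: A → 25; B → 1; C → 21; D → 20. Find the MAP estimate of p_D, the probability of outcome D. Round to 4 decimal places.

The posterior is Dirichlet(αᵢ + nᵢ) = Dirichlet(31, 8, 28, 24).
For a Dirichlet(a₁,…,a_K) with all aᵢ > 1, the mode has j-th component (aⱼ − 1)/(Σaᵢ − K).
Here Σaᵢ = 91 and K = 4, so p_D = (24 − 1)/(91 − 4) = 23/87 ≈ 0.2644.

MAP estimate of p_D = 0.2644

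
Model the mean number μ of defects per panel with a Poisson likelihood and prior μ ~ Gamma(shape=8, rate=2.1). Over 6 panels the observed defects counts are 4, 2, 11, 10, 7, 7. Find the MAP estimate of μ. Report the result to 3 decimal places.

μ̂_MAP = 5.926

Σxᵢ = 4+2+11+10+7+7 = 41, with n = 6.
Posterior ∝ μ^7e^(−2.1μ) · μ^41e^(−6μ) = μ^48e^(−8.1μ), i.e. Gamma(shape=49, rate=8.1).
The mode of a Gamma(a, b) with a ≥ 1 (shape–rate) is (a−1)/b = 48/8.1 ≈ 5.926.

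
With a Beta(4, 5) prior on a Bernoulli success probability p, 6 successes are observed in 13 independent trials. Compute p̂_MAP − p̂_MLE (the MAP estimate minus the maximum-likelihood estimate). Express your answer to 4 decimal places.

MAP − MLE = -0.0115

Posterior is Beta(10, 12); MAP = (10−1)/(22−2) = 9/20 ≈ 0.45000.
MLE ignores the prior: p̂_MLE = k/n = 6/13 ≈ 0.46154.
Difference = 9/20 − 6/13 = -3/260 ≈ -0.0115.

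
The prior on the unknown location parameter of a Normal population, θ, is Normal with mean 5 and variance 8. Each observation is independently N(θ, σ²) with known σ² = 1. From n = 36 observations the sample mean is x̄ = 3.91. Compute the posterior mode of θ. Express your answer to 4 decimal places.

n = 36, x̄ = 3.91.
For a Normal prior and Normal likelihood with known variance, the posterior is Normal; its mode equals its mean, the precision-weighted average.
Prior precision 1/σ₀² = 1/8 = 0.125; data precision n/σ² = 36/1 = 36.
θ̂ = (0.125·5 + 36·3.91) / (0.125 + 36) = 141.385/36.125 = 28277/7225 ≈ 3.9138.

θ̂_MAP = 3.9138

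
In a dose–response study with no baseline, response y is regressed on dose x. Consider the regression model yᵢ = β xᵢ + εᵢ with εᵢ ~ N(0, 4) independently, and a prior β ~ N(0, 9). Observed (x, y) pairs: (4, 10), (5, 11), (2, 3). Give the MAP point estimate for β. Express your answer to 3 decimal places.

log p(β | y) = −Σ(yᵢ − βxᵢ)²/(2·4) − β²/(2·9) + const.
Setting the derivative to zero: Σxᵢ(yᵢ − βxᵢ)/4 − β/9 = 0, so β = Σxᵢyᵢ / (Σxᵢ² + σ²/τ²).
Σxᵢyᵢ = 4·10 + 5·11 + 2·3 = 101; Σxᵢ² = 45; σ²/τ² = 4/9.
β̂_MAP = 101 / (45 + 4/9) = 101/(409/9) = 909/409 ≈ 2.222.

β̂_MAP = 2.222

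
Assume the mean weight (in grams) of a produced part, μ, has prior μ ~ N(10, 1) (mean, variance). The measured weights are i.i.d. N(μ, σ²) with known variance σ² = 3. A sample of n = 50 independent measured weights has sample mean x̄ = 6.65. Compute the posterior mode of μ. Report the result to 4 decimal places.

μ̂_MAP = 6.8396

n = 50, x̄ = 6.65.
For a Normal prior and Normal likelihood with known variance, the posterior is Normal; its mode equals its mean, the precision-weighted average.
Prior precision 1/σ₀² = 1/1 = 1; data precision n/σ² = 50/3.
μ̂ = (1·10 + (50/3)·6.65) / (1 + 50/3) = (725/6)/(53/3) = 725/106 ≈ 6.8396.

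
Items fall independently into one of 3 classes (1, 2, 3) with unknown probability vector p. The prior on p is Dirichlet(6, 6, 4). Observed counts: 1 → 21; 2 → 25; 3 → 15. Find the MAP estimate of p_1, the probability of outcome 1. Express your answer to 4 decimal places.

The posterior is Dirichlet(αᵢ + nᵢ) = Dirichlet(27, 31, 19).
For a Dirichlet(a₁,…,a_K) with all aᵢ > 1, the mode has j-th component (aⱼ − 1)/(Σaᵢ − K).
Here Σaᵢ = 77 and K = 3, so p_1 = (27 − 1)/(77 − 3) = 26/74 ≈ 0.3514.

MAP estimate: 0.3514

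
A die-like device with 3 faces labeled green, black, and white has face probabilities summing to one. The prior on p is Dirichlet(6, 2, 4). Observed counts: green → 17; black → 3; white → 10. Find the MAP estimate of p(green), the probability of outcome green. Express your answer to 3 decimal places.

MAP estimate of p(green) = 0.564

The posterior is Dirichlet(αᵢ + nᵢ) = Dirichlet(23, 5, 14).
For a Dirichlet(a₁,…,a_K) with all aᵢ > 1, the mode has j-th component (aⱼ − 1)/(Σaᵢ − K).
Here Σaᵢ = 42 and K = 3, so p(green) = (23 − 1)/(42 − 3) = 22/39 ≈ 0.564.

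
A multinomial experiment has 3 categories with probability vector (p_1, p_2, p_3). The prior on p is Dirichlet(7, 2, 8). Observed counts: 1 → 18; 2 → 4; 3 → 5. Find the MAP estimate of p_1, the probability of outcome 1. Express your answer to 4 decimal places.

The posterior is Dirichlet(αᵢ + nᵢ) = Dirichlet(25, 6, 13).
For a Dirichlet(a₁,…,a_K) with all aᵢ > 1, the mode has j-th component (aⱼ − 1)/(Σaᵢ − K).
Here Σaᵢ = 44 and K = 3, so p_1 = (25 − 1)/(44 − 3) = 24/41 ≈ 0.5854.

MAP estimate: 0.5854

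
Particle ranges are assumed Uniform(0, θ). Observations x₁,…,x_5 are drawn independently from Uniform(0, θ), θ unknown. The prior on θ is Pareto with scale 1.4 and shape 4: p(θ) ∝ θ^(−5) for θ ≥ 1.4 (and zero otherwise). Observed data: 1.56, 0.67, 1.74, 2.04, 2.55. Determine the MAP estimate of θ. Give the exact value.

θ̂_MAP = 2.55

The Uniform(0, θ) likelihood is θ^(−n) for θ ≥ max(xᵢ), zero otherwise. Here max(xᵢ) = 2.55.
Posterior ∝ θ^(−5) · θ^(−5) = θ^(−10) on θ ≥ max(1.4, 2.55) = 2.55.
This density is strictly decreasing in θ, so the posterior mode lies at the lower boundary of the support.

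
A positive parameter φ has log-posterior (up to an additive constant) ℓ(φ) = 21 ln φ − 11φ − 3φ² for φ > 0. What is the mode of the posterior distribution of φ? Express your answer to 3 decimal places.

ℓ'(φ) = 21/φ − 11 − 6φ. Setting this to zero and multiplying by φ: 6φ² + 11φ − 21 = 0.
φ = (−11 + √(11² + 4·6·21)) / (2·6) = (−11 + √625) / 12 = (−11 + 25)/12 = 7/6.
ℓ''(φ) = −21/φ² − 6 < 0, confirming a maximum.

φ̂_MAP = 1.167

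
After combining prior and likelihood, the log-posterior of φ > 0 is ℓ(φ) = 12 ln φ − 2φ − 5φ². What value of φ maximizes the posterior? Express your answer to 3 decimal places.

ℓ'(φ) = 12/φ − 2 − 10φ. Setting this to zero and multiplying by φ: 10φ² + 2φ − 12 = 0.
φ = (−2 + √(2² + 4·10·12)) / (2·10) = (−2 + √484) / 20 = (−2 + 22)/20 = 1.
ℓ''(φ) = −12/φ² − 10 < 0, confirming a maximum.

φ̂_MAP = 1.000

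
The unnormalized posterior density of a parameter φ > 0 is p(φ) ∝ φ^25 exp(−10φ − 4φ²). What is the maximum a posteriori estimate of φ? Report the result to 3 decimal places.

ℓ'(φ) = 25/φ − 10 − 8φ. Setting this to zero and multiplying by φ: 8φ² + 10φ − 25 = 0.
φ = (−10 + √(10² + 4·8·25)) / (2·8) = (−10 + √900) / 16 = (−10 + 30)/16 = 5/4.
ℓ''(φ) = −25/φ² − 8 < 0, confirming a maximum.

φ̂_MAP = 1.250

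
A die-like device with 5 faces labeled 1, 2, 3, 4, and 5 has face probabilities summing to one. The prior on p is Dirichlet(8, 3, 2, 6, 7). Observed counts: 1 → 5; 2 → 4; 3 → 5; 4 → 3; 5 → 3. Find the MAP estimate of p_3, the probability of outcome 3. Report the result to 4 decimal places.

MAP estimate: 0.1463

The posterior is Dirichlet(αᵢ + nᵢ) = Dirichlet(13, 7, 7, 9, 10).
For a Dirichlet(a₁,…,a_K) with all aᵢ > 1, the mode has j-th component (aⱼ − 1)/(Σaᵢ − K).
Here Σaᵢ = 46 and K = 5, so p_3 = (7 − 1)/(46 − 5) = 6/41 ≈ 0.1463.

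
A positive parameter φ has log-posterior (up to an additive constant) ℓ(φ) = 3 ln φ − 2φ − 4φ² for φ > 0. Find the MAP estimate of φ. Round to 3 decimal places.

φ̂_MAP = 0.500

ℓ'(φ) = 3/φ − 2 − 8φ. Setting this to zero and multiplying by φ: 8φ² + 2φ − 3 = 0.
φ = (−2 + √(2² + 4·8·3)) / (2·8) = (−2 + √100) / 16 = (−2 + 10)/16 = 1/2.
ℓ''(φ) = −3/φ² − 8 < 0, confirming a maximum.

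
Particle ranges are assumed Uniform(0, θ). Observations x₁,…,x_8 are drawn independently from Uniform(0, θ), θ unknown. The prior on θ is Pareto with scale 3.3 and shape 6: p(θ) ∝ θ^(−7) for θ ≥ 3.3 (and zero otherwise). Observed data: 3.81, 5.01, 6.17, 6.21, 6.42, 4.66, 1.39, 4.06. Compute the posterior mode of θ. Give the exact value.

θ̂_MAP = 6.42

The Uniform(0, θ) likelihood is θ^(−n) for θ ≥ max(xᵢ), zero otherwise. Here max(xᵢ) = 6.42.
Posterior ∝ θ^(−7) · θ^(−8) = θ^(−15) on θ ≥ max(3.3, 6.42) = 6.42.
This density is strictly decreasing in θ, so the posterior mode lies at the lower boundary of the support.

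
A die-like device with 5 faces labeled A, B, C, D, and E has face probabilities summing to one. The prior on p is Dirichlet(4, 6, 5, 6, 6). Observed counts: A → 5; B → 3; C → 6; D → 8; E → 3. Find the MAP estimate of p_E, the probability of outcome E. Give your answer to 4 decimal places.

MAP estimate of p_E = 0.1702

The posterior is Dirichlet(αᵢ + nᵢ) = Dirichlet(9, 9, 11, 14, 9).
For a Dirichlet(a₁,…,a_K) with all aᵢ > 1, the mode has j-th component (aⱼ − 1)/(Σaᵢ − K).
Here Σaᵢ = 52 and K = 5, so p_E = (9 − 1)/(52 − 5) = 8/47 ≈ 0.1702.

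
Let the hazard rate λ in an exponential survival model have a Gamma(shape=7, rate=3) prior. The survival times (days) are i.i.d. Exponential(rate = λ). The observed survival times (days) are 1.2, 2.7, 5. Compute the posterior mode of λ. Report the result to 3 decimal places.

λ̂_MAP = 0.756

The Exponential(rate=λ) likelihood is ∝ λ^n e^(−λΣtᵢ). Here n = 3 and Σtᵢ = 1.2 + 2.7 + 5 = 8.9.
Posterior ∝ λ^6e^(−3λ) · λ^3e^(−8.9λ) = λ^9e^(−11.9λ), i.e. Gamma(10, 11.9).
Mode = (a−1)/b = 9/11.9 ≈ 0.756.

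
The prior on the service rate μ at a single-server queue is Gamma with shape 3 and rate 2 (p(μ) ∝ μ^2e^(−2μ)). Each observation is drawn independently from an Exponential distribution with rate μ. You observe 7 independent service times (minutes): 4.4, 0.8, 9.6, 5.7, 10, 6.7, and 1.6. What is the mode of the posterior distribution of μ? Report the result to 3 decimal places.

μ̂_MAP = 0.221

The Exponential(rate=μ) likelihood is ∝ μ^n e^(−μΣtᵢ). Here n = 7 and Σtᵢ = 4.4 + 0.8 + 9.6 + 5.7 + 10 + 6.7 + 1.6 = 38.8.
Posterior ∝ μ^2e^(−2μ) · μ^7e^(−38.8μ) = μ^9e^(−40.8μ), i.e. Gamma(10, 40.8).
Mode = (a−1)/b = 9/40.8 ≈ 0.221.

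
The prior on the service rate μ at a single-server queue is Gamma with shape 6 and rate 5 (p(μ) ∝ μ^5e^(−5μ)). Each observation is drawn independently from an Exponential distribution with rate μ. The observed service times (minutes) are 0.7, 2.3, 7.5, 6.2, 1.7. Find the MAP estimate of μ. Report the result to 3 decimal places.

μ̂_MAP = 0.427

The Exponential(rate=μ) likelihood is ∝ μ^n e^(−μΣtᵢ). Here n = 5 and Σtᵢ = 0.7 + 2.3 + 7.5 + 6.2 + 1.7 = 18.4.
Posterior ∝ μ^5e^(−5μ) · μ^5e^(−18.4μ) = μ^10e^(−23.4μ), i.e. Gamma(11, 23.4).
Mode = (a−1)/b = 10/23.4 ≈ 0.427.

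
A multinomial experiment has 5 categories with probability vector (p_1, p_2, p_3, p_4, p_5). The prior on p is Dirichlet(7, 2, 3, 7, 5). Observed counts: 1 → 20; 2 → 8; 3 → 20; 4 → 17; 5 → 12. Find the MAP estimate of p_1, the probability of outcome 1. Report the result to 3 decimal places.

The posterior is Dirichlet(αᵢ + nᵢ) = Dirichlet(27, 10, 23, 24, 17).
For a Dirichlet(a₁,…,a_K) with all aᵢ > 1, the mode has j-th component (aⱼ − 1)/(Σaᵢ − K).
Here Σaᵢ = 101 and K = 5, so p_1 = (27 − 1)/(101 − 5) = 26/96 ≈ 0.271.

MAP estimate: 0.271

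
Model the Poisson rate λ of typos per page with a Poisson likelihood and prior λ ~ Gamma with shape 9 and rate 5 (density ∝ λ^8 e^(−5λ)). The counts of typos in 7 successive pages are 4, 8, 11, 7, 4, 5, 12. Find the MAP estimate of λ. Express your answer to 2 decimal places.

Σxᵢ = 4+8+11+7+4+5+12 = 51, with n = 7.
Posterior ∝ λ^8e^(−5λ) · λ^51e^(−7λ) = λ^59e^(−12λ), i.e. Gamma(shape=60, rate=12).
The mode of a Gamma(a, b) with a ≥ 1 (shape–rate) is (a−1)/b = 59/12 ≈ 4.92.

λ̂_MAP = 4.92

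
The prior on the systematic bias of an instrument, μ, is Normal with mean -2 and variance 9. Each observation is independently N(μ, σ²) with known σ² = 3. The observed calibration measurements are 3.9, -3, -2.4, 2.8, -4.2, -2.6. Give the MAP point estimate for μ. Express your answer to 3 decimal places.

n = 6; x̄ = (3.9 + (-3) + (-2.4) + 2.8 + (-4.2) + (-2.6))/6 = -5.5/6 = -11/12 ≈ -0.9167.
For a Normal prior and Normal likelihood with known variance, the posterior is Normal; its mode equals its mean, the precision-weighted average.
Prior precision 1/σ₀² = 1/9; data precision n/σ² = 6/3 = 2.
μ̂ = ((1/9)·(-2) + 2·(-11/12)) / (1/9 + 2) = (-37/18)/(19/9) = -37/38 ≈ -0.974.

μ̂_MAP = -0.974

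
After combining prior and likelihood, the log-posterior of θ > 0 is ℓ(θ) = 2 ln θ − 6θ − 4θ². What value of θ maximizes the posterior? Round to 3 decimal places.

θ̂_MAP = 0.250

ℓ'(θ) = 2/θ − 6 − 8θ. Setting this to zero and multiplying by θ: 8θ² + 6θ − 2 = 0.
θ = (−6 + √(6² + 4·8·2)) / (2·8) = (−6 + √100) / 16 = (−6 + 10)/16 = 1/4.
ℓ''(θ) = −2/θ² − 8 < 0, confirming a maximum.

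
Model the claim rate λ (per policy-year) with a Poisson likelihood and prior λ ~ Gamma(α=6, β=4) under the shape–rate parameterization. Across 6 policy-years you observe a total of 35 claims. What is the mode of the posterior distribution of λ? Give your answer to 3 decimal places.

Σxᵢ = 35, n = 6.
Posterior ∝ λ^5e^(−4λ) · λ^35e^(−6λ) = λ^40e^(−10λ), i.e. Gamma(shape=41, rate=10).
The mode of a Gamma(a, b) with a ≥ 1 (shape–rate) is (a−1)/b = 40/10 ≈ 4.000.

λ̂_MAP = 4.000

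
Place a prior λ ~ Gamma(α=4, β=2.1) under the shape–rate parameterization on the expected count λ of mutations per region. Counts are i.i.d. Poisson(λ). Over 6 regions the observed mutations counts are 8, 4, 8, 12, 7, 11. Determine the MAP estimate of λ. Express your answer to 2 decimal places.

Σxᵢ = 8+4+8+12+7+11 = 50, with n = 6.
Posterior ∝ λ^3e^(−2.1λ) · λ^50e^(−6λ) = λ^53e^(−8.1λ), i.e. Gamma(shape=54, rate=8.1).
The mode of a Gamma(a, b) with a ≥ 1 (shape–rate) is (a−1)/b = 53/8.1 ≈ 6.54.

λ̂_MAP = 6.54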